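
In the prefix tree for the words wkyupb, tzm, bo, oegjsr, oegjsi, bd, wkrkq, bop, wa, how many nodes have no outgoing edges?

A leaf is a node with no children — equivalently, the end of a word that is not a proper prefix of any other stored word.
Those words: "bd", "bop", "oegjsi", "oegjsr", "tzm", "wa", "wkrkq", "wkyupb"
Leaf count: 8

8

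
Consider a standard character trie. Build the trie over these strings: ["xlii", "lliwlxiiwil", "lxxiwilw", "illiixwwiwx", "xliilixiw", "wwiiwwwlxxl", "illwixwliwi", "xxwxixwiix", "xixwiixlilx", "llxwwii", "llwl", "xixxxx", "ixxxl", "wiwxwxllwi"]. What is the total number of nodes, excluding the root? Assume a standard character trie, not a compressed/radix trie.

Count nodes per top-level branch (shared prefixes stored once):
  'i'-branch (illiixwwiwx, illwixwliwi, ixxxl): 23 nodes
  'l'-branch (lliwlxiiwil, llwl, llxwwii, lxxiwilw): 25 nodes
  'w'-branch (wiwxwxllwi, wwiiwwwlxxl): 20 nodes
  'x'-branch (xixwiixlilx, xixxxx, xlii, xliilixiw, xxwxixwiix): 31 nodes
Sum: 99

99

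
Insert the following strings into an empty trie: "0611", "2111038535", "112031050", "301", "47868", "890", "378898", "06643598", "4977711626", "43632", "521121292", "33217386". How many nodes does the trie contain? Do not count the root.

74

Trace insertions, counting only characters that open a new branch:
  "0611" → 4 new (0, 6, 1, 1)
  "2111038535" → 10 new (2, 1, 1, 1, 0, 3, 8, 5, 3, 5)
  "112031050" → 9 new (1, 1, 2, 0, 3, 1, 0, 5, 0)
  "301" → 3 new (3, 0, 1)
  "47868" → 5 new (4, 7, 8, 6, 8)
  "890" → 3 new (8, 9, 0)
  "378898" → prefix "3" already present; 5 new (7, 8, 8, 9, 8)
  "06643598" → prefix "06" already present; 6 new (6, 4, 3, 5, 9, 8)
  "4977711626" → prefix "4" already present; 9 new (9, 7, 7, 7, 1, 1, 6, 2, 6)
  "43632" → prefix "4" already present; 4 new (3, 6, 3, 2)
  "521121292" → 9 new (5, 2, 1, 1, 2, 1, 2, 9, 2)
  "33217386" → prefix "3" already present; 7 new (3, 2, 1, 7, 3, 8, 6)
Total nodes = 4 + 10 + 9 + 3 + 5 + 3 + 5 + 6 + 9 + 4 + 9 + 7 = 74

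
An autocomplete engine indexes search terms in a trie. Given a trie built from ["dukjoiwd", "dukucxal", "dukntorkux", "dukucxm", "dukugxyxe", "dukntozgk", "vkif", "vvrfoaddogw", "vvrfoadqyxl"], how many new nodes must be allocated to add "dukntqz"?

2

The longest prefix of "dukntqz" already in the trie is "duknt" (length 5).
So 7 − 5 = 2 new nodes.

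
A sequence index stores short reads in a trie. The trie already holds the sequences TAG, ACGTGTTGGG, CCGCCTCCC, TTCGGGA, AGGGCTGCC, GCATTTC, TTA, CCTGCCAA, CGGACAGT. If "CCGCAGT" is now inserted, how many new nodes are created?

Walking "CCGCAGT" from the root, the first 4 characters ("CCGC") follow existing edges; "A" is the first miss.
New nodes needed: |"CCGCAGT"| − 4 = 7 − 4 = 3.

3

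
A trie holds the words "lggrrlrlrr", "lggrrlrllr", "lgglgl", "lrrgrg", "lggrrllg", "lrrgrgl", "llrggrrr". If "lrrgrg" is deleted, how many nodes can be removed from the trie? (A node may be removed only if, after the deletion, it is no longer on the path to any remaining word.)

0

After clearing the end-marker at "lrrgrg", prune upward until reaching a node still needed by another word.
Every node on "lrrgrg" is still needed (e.g. by "lrrgrgl"), so nothing is freed.
Nodes removed: 0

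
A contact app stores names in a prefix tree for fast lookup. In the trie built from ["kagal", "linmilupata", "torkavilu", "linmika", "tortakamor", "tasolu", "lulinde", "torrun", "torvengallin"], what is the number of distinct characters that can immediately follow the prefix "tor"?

The children of the "tor" node are the distinct next characters among strings starting with "tor".
Characters that immediately follow "tor" among the stored strings: {k, r, t, v}.
That node has 4 child edges.

4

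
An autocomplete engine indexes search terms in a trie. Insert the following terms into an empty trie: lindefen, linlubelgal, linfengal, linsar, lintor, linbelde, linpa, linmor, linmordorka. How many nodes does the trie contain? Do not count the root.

43

Insert word by word; a character creates a node only if that edge doesn't already exist:
  "lindefen" → 8 new (l, i, n, d, e, f, e, n)
  "linlubelgal" → prefix "lin" already present; 8 new (l, u, b, e, l, g, a, l)
  "linfengal" → prefix "lin" already present; 6 new (f, e, n, g, a, l)
  "linsar" → prefix "lin" already present; 3 new (s, a, r)
  "lintor" → prefix "lin" already present; 3 new (t, o, r)
  "linbelde" → prefix "lin" already present; 5 new (b, e, l, d, e)
  "linpa" → prefix "lin" already present; 2 new (p, a)
  "linmor" → prefix "lin" already present; 3 new (m, o, r)
  "linmordorka" → prefix "linmor" already present; 5 new (d, o, r, k, a)
Total nodes = 8 + 8 + 6 + 3 + 3 + 5 + 2 + 3 + 5 = 43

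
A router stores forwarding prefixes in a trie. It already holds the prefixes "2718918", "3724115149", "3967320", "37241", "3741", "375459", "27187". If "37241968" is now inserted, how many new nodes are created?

"37241" is already a path in the trie; the remaining "968" must be added.
So 8 − 5 = 3 new nodes.

3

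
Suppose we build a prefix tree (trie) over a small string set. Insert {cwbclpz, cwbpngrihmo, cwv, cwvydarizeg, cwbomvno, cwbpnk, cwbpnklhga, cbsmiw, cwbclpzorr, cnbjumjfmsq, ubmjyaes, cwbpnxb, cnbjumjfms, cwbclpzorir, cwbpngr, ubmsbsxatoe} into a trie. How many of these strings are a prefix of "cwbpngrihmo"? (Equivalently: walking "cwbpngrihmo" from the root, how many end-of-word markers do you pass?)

Check each prefix of "cwbpngrihmo" against the stored set — each match is an end-marker on the path.
Prefixes of the query that are stored words: "cwbpngr", "cwbpngrihmo"
Count: 2

2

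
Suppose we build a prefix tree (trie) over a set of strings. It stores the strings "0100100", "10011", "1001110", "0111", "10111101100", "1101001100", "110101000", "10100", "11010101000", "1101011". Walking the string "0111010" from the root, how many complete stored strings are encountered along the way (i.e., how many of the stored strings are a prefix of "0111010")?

Walk "0111010" from the root; an end-of-word marker is hit whenever a stored word is a prefix of "0111010".
Prefixes of the query that are stored words: "0111"
Count: 1

1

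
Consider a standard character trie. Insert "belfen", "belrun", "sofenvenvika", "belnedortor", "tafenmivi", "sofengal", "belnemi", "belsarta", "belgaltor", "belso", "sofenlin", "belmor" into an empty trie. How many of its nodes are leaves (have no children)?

Leaves are exactly the stored words that no other stored word extends.
Those words: "belfen", "belgaltor", "belmor", "belnedortor", "belnemi", "belrun", "belsarta", "belso", "sofengal", "sofenlin", "sofenvenvika", "tafenmivi"
Leaf count: 12

12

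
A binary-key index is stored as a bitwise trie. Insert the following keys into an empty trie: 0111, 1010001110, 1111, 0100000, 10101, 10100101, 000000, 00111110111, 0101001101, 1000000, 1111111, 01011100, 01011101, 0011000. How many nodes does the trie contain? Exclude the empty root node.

Insert word by word; a character creates a node only if that edge doesn't already exist:
  "0111" → 4 new (0, 1, 1, 1)
  "1010001110" → 10 new (1, 0, 1, 0, 0, 0, 1, 1, 1, 0)
  "1111" → prefix "1" already present; 3 new (1, 1, 1)
  "0100000" → prefix "01" already present; 5 new (0, 0, 0, 0, 0)
  "10101" → prefix "1010" already present; 1 new (1)
  "10100101" → prefix "10100" already present; 3 new (1, 0, 1)
  "000000" → prefix "0" already present; 5 new (0, 0, 0, 0, 0)
  "00111110111" → prefix "00" already present; 9 new (1, 1, 1, 1, 1, 0, 1, 1, 1)
  "0101001101" → prefix "010" already present; 7 new (1, 0, 0, 1, 1, 0, 1)
  "1000000" → prefix "10" already present; 5 new (0, 0, 0, 0, 0)
  "1111111" → prefix "1111" already present; 3 new (1, 1, 1)
  "01011100" → prefix "0101" already present; 4 new (1, 1, 0, 0)
  "01011101" → prefix "0101110" already present; 1 new (1)
  "0011000" → prefix "0011" already present; 3 new (0, 0, 0)
Total nodes = 4 + 10 + 3 + 5 + 1 + 3 + 5 + 9 + 7 + 5 + 3 + 4 + 1 + 3 = 63

63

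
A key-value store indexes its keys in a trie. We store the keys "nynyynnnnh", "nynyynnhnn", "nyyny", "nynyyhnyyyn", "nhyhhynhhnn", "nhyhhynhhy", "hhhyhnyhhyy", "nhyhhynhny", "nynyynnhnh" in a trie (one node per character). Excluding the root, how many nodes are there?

47

For each word, the new-node count is its length minus the longest prefix already in the trie:
  "nynyynnnnh" → 10 new (n, y, n, y, y, n, n, n, n, h)
  "nynyynnhnn" → prefix "nynyynn" already present; 3 new (h, n, n)
  "nyyny" → prefix "ny" already present; 3 new (y, n, y)
  "nynyyhnyyyn" → prefix "nynyy" already present; 6 new (h, n, y, y, y, n)
  "nhyhhynhhnn" → prefix "n" already present; 10 new (h, y, h, h, y, n, h, h, n, n)
  "nhyhhynhhy" → prefix "nhyhhynhh" already present; 1 new (y)
  "hhhyhnyhhyy" → 11 new (h, h, h, y, h, n, y, h, h, y, y)
  "nhyhhynhny" → prefix "nhyhhynh" already present; 2 new (n, y)
  "nynyynnhnh" → prefix "nynyynnhn" already present; 1 new (h)
Total nodes = 10 + 3 + 3 + 6 + 10 + 1 + 11 + 2 + 1 = 47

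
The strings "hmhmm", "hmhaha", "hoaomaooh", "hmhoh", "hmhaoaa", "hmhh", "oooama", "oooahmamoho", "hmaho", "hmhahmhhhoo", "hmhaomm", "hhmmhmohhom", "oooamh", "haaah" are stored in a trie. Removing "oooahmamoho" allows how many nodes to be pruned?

7

After clearing the end-marker at "oooahmamoho", prune upward until reaching a node still needed by another word.
The suffix "hmamoho" (7 nodes) is used only by "oooahmamoho"; the node for "oooa" still has the child "m", so pruning stops there.
Nodes removed: 7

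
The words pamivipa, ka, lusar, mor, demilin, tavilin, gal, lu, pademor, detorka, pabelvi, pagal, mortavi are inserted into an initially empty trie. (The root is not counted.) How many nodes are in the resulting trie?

Count nodes per top-level branch (shared prefixes stored once):
  'd'-branch (demilin, detorka): 12 nodes
  'g'-branch (gal): 3 nodes
  'k'-branch (ka): 2 nodes
  'l'-branch (lu, lusar): 5 nodes
  'm'-branch (mor, mortavi): 7 nodes
  'p'-branch (pabelvi, pademor, pagal, pamivipa): 21 nodes
  't'-branch (tavilin): 7 nodes
Sum: 57

57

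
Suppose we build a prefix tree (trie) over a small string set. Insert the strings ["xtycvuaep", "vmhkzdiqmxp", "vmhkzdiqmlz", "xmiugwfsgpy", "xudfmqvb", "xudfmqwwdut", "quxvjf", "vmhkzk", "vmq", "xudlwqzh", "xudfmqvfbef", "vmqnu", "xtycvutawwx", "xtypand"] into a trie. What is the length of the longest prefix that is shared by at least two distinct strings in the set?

Equivalently: take the maximum, over all pairs, of their longest common prefix length.
e.g. "vmhkzdiqmlz" and "vmhkzdiqmxp" share the prefix "vmhkzdiqm" of length 9; no pair shares a longer one.
Longest shared-prefix length: 9

9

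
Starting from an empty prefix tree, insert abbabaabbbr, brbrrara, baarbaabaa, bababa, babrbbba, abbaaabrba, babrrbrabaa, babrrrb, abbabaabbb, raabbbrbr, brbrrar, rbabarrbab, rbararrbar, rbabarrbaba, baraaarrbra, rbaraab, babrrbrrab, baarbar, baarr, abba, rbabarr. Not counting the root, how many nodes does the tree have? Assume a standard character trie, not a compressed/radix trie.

Trace insertions, counting only characters that open a new branch:
  "abbabaabbbr" → 11 new (a, b, b, a, b, a, a, b, b, b, r)
  "brbrrara" → 8 new (b, r, b, r, r, a, r, a)
  "baarbaabaa" → prefix "b" already present; 9 new (a, a, r, b, a, a, b, a, a)
  "bababa" → prefix "ba" already present; 4 new (b, a, b, a)
  "babrbbba" → prefix "bab" already present; 5 new (r, b, b, b, a)
  "abbaaabrba" → prefix "abba" already present; 6 new (a, a, b, r, b, a)
  "babrrbrabaa" → prefix "babr" already present; 7 new (r, b, r, a, b, a, a)
  "babrrrb" → prefix "babrr" already present; 2 new (r, b)
  "abbabaabbb" → prefix "abbabaabbb" already present; 0 new (none)
  "raabbbrbr" → 9 new (r, a, a, b, b, b, r, b, r)
  "brbrrar" → prefix "brbrrar" already present; 0 new (none)
  "rbabarrbab" → prefix "r" already present; 9 new (b, a, b, a, r, r, b, a, b)
  "rbararrbar" → prefix "rba" already present; 7 new (r, a, r, r, b, a, r)
  "rbabarrbaba" → prefix "rbabarrbab" already present; 1 new (a)
  "baraaarrbra" → prefix "ba" already present; 9 new (r, a, a, a, r, r, b, r, a)
  "rbaraab" → prefix "rbara" already present; 2 new (a, b)
  "babrrbrrab" → prefix "babrrbr" already present; 3 new (r, a, b)
  "baarbar" → prefix "baarba" already present; 1 new (r)
  "baarr" → prefix "baar" already present; 1 new (r)
  "abba" → prefix "abba" already present; 0 new (none)
  "rbabarr" → prefix "rbabarr" already present; 0 new (none)
Total nodes = 11 + 8 + 9 + 4 + 5 + 6 + 7 + 2 + 0 + 9 + 0 + 9 + 7 + 1 + 9 + 2 + 3 + 1 + 1 + 0 + 0 = 94

94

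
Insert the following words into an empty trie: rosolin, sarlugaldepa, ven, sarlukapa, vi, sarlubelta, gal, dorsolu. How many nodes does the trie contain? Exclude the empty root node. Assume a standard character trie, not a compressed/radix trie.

42

Insert word by word; a character creates a node only if that edge doesn't already exist:
  "rosolin" → 7 new (r, o, s, o, l, i, n)
  "sarlugaldepa" → 12 new (s, a, r, l, u, g, a, l, d, e, p, a)
  "ven" → 3 new (v, e, n)
  "sarlukapa" → prefix "sarlu" already present; 4 new (k, a, p, a)
  "vi" → prefix "v" already present; 1 new (i)
  "sarlubelta" → prefix "sarlu" already present; 5 new (b, e, l, t, a)
  "gal" → 3 new (g, a, l)
  "dorsolu" → 7 new (d, o, r, s, o, l, u)
Total nodes = 7 + 12 + 3 + 4 + 1 + 5 + 3 + 7 = 42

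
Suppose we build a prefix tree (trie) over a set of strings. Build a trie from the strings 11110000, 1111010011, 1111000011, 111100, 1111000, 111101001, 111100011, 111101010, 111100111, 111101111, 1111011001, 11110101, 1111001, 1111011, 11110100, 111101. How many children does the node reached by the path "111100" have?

2

The children of the "111100" node are the distinct next characters among strings starting with "111100".
Characters that immediately follow "111100" among the stored strings: {0, 1}.
That node has 2 child edges.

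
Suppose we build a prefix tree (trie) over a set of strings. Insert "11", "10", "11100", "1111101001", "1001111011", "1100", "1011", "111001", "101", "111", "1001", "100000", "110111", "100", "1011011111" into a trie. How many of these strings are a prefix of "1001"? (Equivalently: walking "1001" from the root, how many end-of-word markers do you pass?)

3

Check each prefix of "1001" against the stored set — each match is an end-marker on the path.
Prefixes of the query that are stored words: "10", "100", "1001"
Count: 3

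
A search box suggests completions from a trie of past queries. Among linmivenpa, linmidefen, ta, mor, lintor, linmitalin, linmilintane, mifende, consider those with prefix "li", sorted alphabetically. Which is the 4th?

linmivenpa

Words with prefix "li", in lexicographic order: "linmidefen", "linmilintane", "linmitalin", "linmivenpa", "lintor"
The 4th is linmivenpa.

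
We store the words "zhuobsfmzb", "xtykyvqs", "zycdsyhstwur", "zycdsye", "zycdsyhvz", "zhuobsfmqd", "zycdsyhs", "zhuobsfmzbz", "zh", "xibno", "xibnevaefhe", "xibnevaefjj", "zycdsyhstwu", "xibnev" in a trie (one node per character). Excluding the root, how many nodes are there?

Trace insertions, counting only characters that open a new branch:
  "zhuobsfmzb" → 10 new (z, h, u, o, b, s, f, m, z, b)
  "xtykyvqs" → 8 new (x, t, y, k, y, v, q, s)
  "zycdsyhstwur" → prefix "z" already present; 11 new (y, c, d, s, y, h, s, t, w, u, r)
  "zycdsye" → prefix "zycdsy" already present; 1 new (e)
  "zycdsyhvz" → prefix "zycdsyh" already present; 2 new (v, z)
  "zhuobsfmqd" → prefix "zhuobsfm" already present; 2 new (q, d)
  "zycdsyhs" → prefix "zycdsyhs" already present; 0 new (none)
  "zhuobsfmzbz" → prefix "zhuobsfmzb" already present; 1 new (z)
  "zh" → prefix "zh" already present; 0 new (none)
  "xibno" → prefix "x" already present; 4 new (i, b, n, o)
  "xibnevaefhe" → prefix "xibn" already present; 7 new (e, v, a, e, f, h, e)
  "xibnevaefjj" → prefix "xibnevaef" already present; 2 new (j, j)
  "zycdsyhstwu" → prefix "zycdsyhstwu" already present; 0 new (none)
  "xibnev" → prefix "xibnev" already present; 0 new (none)
Total nodes = 10 + 8 + 11 + 1 + 2 + 2 + 0 + 1 + 0 + 4 + 7 + 2 + 0 + 0 = 48

48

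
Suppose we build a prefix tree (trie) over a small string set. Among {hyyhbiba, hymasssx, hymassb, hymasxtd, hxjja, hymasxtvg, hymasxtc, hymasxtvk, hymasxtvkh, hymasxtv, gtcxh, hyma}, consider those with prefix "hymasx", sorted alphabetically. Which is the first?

hymasxtc

Filter for "hymasx…" and sort: "hymasxtc", "hymasxtd", "hymasxtv", "hymasxtvg", "hymasxtvk", "hymasxtvkh"
The 1st is hymasxtc.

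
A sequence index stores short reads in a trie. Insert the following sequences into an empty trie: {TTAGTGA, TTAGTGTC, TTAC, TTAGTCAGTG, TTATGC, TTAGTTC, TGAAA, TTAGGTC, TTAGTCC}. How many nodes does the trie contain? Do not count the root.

28

Count nodes per top-level branch (shared prefixes stored once):
  'T'-branch (TGAAA, TTAC, TTAGGTC, TTAGTCAGTG, TTAGTCC, TTAGTGA, TTAGTGTC, TTAGTTC, TTATGC): 28 nodes
Sum: 28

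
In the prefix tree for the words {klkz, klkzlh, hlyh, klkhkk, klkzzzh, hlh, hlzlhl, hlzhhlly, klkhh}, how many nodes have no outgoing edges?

Leaves are exactly the stored words that no other stored word extends.
Those words: "hlh", "hlyh", "hlzhhlly", "hlzlhl", "klkhh", "klkhkk", "klkzlh", "klkzzzh"
Leaf count: 8

8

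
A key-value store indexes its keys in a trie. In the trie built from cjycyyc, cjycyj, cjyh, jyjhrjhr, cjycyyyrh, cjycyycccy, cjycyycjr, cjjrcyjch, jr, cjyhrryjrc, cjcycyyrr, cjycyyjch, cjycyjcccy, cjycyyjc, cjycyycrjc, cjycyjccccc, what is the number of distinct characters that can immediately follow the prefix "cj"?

The children of the "cj" node are the distinct next characters among strings starting with "cj".
Characters that immediately follow "cj" among the stored strings: {c, j, y}.
That node has 3 child edges.

3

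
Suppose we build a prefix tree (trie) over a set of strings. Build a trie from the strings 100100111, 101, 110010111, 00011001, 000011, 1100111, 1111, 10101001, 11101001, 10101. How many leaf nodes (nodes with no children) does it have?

8

Leaves are exactly the stored words that no other stored word extends.
Those words: "000011", "00011001", "100100111", "10101001", "110010111", "1100111", "11101001", "1111"
Leaf count: 8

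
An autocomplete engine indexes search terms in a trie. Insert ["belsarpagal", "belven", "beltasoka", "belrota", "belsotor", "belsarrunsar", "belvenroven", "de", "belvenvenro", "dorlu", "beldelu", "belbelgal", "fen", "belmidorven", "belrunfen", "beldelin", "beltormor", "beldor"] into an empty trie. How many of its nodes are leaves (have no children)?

17

Leaves are exactly the stored words that no other stored word extends.
Those words: "belbelgal", "beldelin", "beldelu", "beldor", "belmidorven", "belrota", "belrunfen", "belsarpagal", "belsarrunsar", "belsotor", "beltasoka", "beltormor", "belvenroven", "belvenvenro", "de", "dorlu", "fen"
Leaf count: 17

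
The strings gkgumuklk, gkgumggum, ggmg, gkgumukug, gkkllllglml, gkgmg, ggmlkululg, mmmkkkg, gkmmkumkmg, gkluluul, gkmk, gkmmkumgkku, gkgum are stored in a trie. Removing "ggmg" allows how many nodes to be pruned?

Walk "ggmg" from the leaf back toward the root, removing each node that no remaining word uses.
The suffix "g" (1 node) is used only by "ggmg"; the node for "ggm" still has the child "l", so pruning stops there.
Nodes removed: 1

1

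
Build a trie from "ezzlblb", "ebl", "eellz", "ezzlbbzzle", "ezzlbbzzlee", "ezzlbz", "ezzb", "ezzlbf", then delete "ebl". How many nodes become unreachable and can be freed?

2

Walk "ebl" from the leaf back toward the root, removing each node that no remaining word uses.
The suffix "bl" (2 nodes) is used only by "ebl"; the node for "e" still has the child "z", so pruning stops there.
Nodes removed: 2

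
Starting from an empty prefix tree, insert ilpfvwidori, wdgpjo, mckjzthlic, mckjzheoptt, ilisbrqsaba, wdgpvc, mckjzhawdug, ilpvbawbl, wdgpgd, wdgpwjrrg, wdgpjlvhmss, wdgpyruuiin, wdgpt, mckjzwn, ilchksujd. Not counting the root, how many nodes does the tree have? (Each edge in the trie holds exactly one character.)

85

For each word, the new-node count is its length minus the longest prefix already in the trie:
  "ilpfvwidori" → 11 new (i, l, p, f, v, w, i, d, o, r, i)
  "wdgpjo" → 6 new (w, d, g, p, j, o)
  "mckjzthlic" → 10 new (m, c, k, j, z, t, h, l, i, c)
  "mckjzheoptt" → prefix "mckjz" already present; 6 new (h, e, o, p, t, t)
  "ilisbrqsaba" → prefix "il" already present; 9 new (i, s, b, r, q, s, a, b, a)
  "wdgpvc" → prefix "wdgp" already present; 2 new (v, c)
  "mckjzhawdug" → prefix "mckjzh" already present; 5 new (a, w, d, u, g)
  "ilpvbawbl" → prefix "ilp" already present; 6 new (v, b, a, w, b, l)
  "wdgpgd" → prefix "wdgp" already present; 2 new (g, d)
  "wdgpwjrrg" → prefix "wdgp" already present; 5 new (w, j, r, r, g)
  "wdgpjlvhmss" → prefix "wdgpj" already present; 6 new (l, v, h, m, s, s)
  "wdgpyruuiin" → prefix "wdgp" already present; 7 new (y, r, u, u, i, i, n)
  "wdgpt" → prefix "wdgp" already present; 1 new (t)
  "mckjzwn" → prefix "mckjz" already present; 2 new (w, n)
  "ilchksujd" → prefix "il" already present; 7 new (c, h, k, s, u, j, d)
Total nodes = 11 + 6 + 10 + 6 + 9 + 2 + 5 + 6 + 2 + 5 + 6 + 7 + 1 + 2 + 7 = 85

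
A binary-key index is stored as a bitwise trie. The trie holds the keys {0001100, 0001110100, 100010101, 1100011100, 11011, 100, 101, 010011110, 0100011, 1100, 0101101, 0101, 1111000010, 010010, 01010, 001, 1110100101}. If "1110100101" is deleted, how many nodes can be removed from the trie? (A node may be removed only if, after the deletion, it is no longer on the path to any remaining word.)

7

A node on "1110100101"'s path can go only if nothing else ends at it or branches off below it.
The suffix "0100101" (7 nodes) is used only by "1110100101"; the node for "111" still has the child "1", so pruning stops there.
Nodes removed: 7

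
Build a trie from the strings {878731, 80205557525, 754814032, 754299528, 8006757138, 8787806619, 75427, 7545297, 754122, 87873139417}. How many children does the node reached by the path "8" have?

The children of the "8" node are the distinct next characters among strings starting with "8".
Characters that immediately follow "8" among the stored strings: {0, 7}.
That node has 2 child edges.

2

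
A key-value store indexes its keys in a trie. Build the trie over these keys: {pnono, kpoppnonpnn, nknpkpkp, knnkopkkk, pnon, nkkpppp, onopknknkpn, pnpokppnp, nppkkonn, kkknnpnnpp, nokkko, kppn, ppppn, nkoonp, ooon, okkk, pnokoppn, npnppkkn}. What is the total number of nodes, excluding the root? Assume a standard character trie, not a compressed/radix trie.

Count nodes per top-level branch (shared prefixes stored once):
  'k'-branch (kkknnpnnpp, knnkopkkk, kpoppnonpnn, kppn): 30 nodes
  'n'-branch (nkkpppp, nknpkpkp, nkoonp, nokkko, npnppkkn, nppkkonn): 35 nodes
  'o'-branch (okkk, onopknknkpn, ooon): 17 nodes
  'p'-branch (pnokoppn, pnon, pnono, pnpokppnp, ppppn): 21 nodes
Sum: 103

103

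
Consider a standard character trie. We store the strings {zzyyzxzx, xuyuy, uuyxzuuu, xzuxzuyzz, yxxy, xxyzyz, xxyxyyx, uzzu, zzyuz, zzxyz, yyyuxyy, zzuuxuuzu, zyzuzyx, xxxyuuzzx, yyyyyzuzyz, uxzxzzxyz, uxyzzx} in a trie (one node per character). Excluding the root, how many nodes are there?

Trace insertions, counting only characters that open a new branch:
  "zzyyzxzx" → 8 new (z, z, y, y, z, x, z, x)
  "xuyuy" → 5 new (x, u, y, u, y)
  "uuyxzuuu" → 8 new (u, u, y, x, z, u, u, u)
  "xzuxzuyzz" → prefix "x" already present; 8 new (z, u, x, z, u, y, z, z)
  "yxxy" → 4 new (y, x, x, y)
  "xxyzyz" → prefix "x" already present; 5 new (x, y, z, y, z)
  "xxyxyyx" → prefix "xxy" already present; 4 new (x, y, y, x)
  "uzzu" → prefix "u" already present; 3 new (z, z, u)
  "zzyuz" → prefix "zzy" already present; 2 new (u, z)
  "zzxyz" → prefix "zz" already present; 3 new (x, y, z)
  "yyyuxyy" → prefix "y" already present; 6 new (y, y, u, x, y, y)
  "zzuuxuuzu" → prefix "zz" already present; 7 new (u, u, x, u, u, z, u)
  "zyzuzyx" → prefix "z" already present; 6 new (y, z, u, z, y, x)
  "xxxyuuzzx" → prefix "xx" already present; 7 new (x, y, u, u, z, z, x)
  "yyyyyzuzyz" → prefix "yyy" already present; 7 new (y, y, z, u, z, y, z)
  "uxzxzzxyz" → prefix "u" already present; 8 new (x, z, x, z, z, x, y, z)
  "uxyzzx" → prefix "ux" already present; 4 new (y, z, z, x)
Total nodes = 8 + 5 + 8 + 8 + 4 + 5 + 4 + 3 + 2 + 3 + 6 + 7 + 6 + 7 + 7 + 8 + 4 = 95

95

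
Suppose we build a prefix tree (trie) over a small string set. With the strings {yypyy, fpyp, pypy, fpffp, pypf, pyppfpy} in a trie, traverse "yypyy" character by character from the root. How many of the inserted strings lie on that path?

Walk "yypyy" from the root; an end-of-word marker is hit whenever a stored word is a prefix of "yypyy".
Prefixes of the query that are stored words: "yypyy"
Count: 1

1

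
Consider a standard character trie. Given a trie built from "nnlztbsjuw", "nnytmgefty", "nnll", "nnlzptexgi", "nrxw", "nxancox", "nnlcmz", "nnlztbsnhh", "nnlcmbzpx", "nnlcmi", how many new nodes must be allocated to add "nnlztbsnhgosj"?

"nnlztbsnh" is already a path in the trie; the remaining "gosj" must be added.
So 13 − 9 = 4 new nodes.

4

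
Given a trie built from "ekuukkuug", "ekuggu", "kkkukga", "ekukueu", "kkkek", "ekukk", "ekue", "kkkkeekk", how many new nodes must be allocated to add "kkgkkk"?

"kk" is already a path in the trie; the remaining "gkkk" must be added.
New nodes needed: |"kkgkkk"| − 2 = 6 − 2 = 4.

4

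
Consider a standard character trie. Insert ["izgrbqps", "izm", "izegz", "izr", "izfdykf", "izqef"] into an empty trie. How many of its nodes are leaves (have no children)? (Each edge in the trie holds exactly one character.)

A leaf is a node with no children — equivalently, the end of a word that is not a proper prefix of any other stored word.
Those words: "izegz", "izfdykf", "izgrbqps", "izm", "izqef", "izr"
Leaf count: 6

6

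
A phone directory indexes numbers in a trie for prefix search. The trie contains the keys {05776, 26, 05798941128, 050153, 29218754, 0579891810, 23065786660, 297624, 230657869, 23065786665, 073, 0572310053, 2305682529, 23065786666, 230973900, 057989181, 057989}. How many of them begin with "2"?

9

Walk to "2"; the words in its subtree are exactly those with that prefix.
Matches: "2305682529", "23065786660", "23065786665", "23065786666", "230657869", "230973900", "26", "29218754", "297624"
Count: 9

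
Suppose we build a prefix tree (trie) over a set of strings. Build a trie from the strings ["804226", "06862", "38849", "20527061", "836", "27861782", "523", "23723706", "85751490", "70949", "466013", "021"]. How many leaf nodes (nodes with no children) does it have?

12

Leaves are exactly the stored words that no other stored word extends.
Those words: "021", "06862", "20527061", "23723706", "27861782", "38849", "466013", "523", "70949", "804226", "836", "85751490"
Leaf count: 12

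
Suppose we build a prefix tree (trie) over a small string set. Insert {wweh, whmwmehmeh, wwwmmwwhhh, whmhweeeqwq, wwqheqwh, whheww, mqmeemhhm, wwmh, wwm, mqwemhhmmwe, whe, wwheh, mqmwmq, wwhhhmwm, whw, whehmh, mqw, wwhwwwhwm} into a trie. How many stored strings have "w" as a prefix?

14

Filter for entries beginning with "w":
Words under "w": whe, whehmh, whheww, whmhweeeqwq, whmwmehmeh, whw, wweh, wwheh, wwhhhmwm, wwhwwwhwm, wwm, wwmh, wwqheqwh, wwwmmwwhhh
Count: 14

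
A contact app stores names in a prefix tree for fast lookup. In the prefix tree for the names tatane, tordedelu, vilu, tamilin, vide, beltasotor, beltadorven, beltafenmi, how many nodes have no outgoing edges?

8

A leaf is a node with no children — equivalently, the end of a word that is not a proper prefix of any other stored word.
Those words: "beltadorven", "beltafenmi", "beltasotor", "tamilin", "tatane", "tordedelu", "vide", "vilu"
Leaf count: 8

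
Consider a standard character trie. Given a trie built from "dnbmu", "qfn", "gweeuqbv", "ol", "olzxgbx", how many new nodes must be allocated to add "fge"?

No existing word starts with "f", so every character of "fge" needs a new node.
3 − 0 = 3 new nodes.

3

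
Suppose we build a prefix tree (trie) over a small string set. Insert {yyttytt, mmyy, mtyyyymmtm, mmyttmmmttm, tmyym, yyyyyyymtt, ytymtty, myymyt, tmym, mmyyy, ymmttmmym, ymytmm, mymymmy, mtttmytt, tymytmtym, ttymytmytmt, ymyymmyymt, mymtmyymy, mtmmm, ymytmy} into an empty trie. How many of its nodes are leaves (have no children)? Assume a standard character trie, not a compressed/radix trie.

19

A leaf is a node with no children — equivalently, the end of a word that is not a proper prefix of any other stored word.
Those words: "mmyttmmmttm", "mmyyy", "mtmmm", "mtttmytt", "mtyyyymmtm", "mymtmyymy", "mymymmy", "myymyt", "tmym", "tmyym", "ttymytmytmt", "tymytmtym", "ymmttmmym", "ymytmm", "ymytmy", "ymyymmyymt", "ytymtty", "yyttytt", "yyyyyyymtt"
Leaf count: 19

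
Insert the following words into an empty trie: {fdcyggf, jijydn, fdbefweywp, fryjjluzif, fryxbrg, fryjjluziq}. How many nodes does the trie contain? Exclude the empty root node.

Trie structure (* marks end of a word):
(root)
├─ f
│  ├─ d
│  │  ├─ b
│  │  │  └─ e
│  │  │     └─ f
│  │  │        └─ w
│  │  │           └─ e
│  │  │              └─ y
│  │  │                 └─ w
│  │  │                    └─ p *
│  │  └─ c
│  │     └─ y
│  │        └─ g
│  │           └─ g
│  │              └─ f *
│  └─ r
│     └─ y
│        ├─ j
│        │  └─ j
│        │     └─ l
│        │        └─ u
│        │           └─ z
│        │              └─ i
│        │                 ├─ f *
│        │                 └─ q *
│        └─ x
│           └─ b
│              └─ r
│                 └─ g *
└─ j
   └─ i
      └─ j
         └─ y
            └─ d
               └─ n *
Counting every labelled node above: 35.

35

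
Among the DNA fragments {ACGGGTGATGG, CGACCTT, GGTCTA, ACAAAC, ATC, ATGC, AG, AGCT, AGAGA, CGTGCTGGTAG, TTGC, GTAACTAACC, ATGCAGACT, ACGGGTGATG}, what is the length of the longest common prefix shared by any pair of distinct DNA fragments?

The deepest shared node is where two words last agree before diverging.
e.g. "ACGGGTGATG" and "ACGGGTGATGG" share the prefix "ACGGGTGATG" of length 10; no pair shares a longer one.
Longest shared-prefix length: 10

10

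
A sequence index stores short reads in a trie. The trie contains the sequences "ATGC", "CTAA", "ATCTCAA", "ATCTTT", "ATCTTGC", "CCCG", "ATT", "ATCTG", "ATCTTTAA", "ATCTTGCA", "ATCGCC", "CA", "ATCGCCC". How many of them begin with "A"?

Walk to "A"; the words in its subtree are exactly those with that prefix.
Matches: "ATCGCC", "ATCGCCC", "ATCTCAA", "ATCTG", "ATCTTGC", "ATCTTGCA", "ATCTTT", "ATCTTTAA", "ATGC", "ATT"
Count: 10

10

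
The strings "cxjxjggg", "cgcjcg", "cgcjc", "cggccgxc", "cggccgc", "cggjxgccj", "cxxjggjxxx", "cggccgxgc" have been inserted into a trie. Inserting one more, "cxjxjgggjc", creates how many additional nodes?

2

Walking "cxjxjgggjc" from the root, the first 8 characters ("cxjxjggg") follow existing edges; "j" is the first miss.
New nodes needed: |"cxjxjgggjc"| − 8 = 10 − 8 = 2.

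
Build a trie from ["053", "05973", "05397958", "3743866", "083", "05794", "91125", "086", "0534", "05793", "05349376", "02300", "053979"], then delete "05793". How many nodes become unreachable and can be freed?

1

Walk "05793" from the leaf back toward the root, removing each node that no remaining word uses.
The suffix "3" (1 node) is used only by "05793"; the node for "0579" still has the child "4", so pruning stops there.
Nodes removed: 1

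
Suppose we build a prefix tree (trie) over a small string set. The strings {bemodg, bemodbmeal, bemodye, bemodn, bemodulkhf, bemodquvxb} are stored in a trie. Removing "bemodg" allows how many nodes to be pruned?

1

Walk "bemodg" from the leaf back toward the root, removing each node that no remaining word uses.
The suffix "g" (1 node) is used only by "bemodg"; the node for "bemod" still has the child "b", so pruning stops there.
Nodes removed: 1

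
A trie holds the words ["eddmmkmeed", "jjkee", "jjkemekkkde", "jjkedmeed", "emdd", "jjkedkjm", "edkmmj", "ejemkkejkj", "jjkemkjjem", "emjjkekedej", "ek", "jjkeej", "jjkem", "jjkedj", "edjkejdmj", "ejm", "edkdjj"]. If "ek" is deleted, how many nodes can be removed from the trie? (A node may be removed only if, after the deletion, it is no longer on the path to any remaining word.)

A node on "ek"'s path can go only if nothing else ends at it or branches off below it.
The suffix "k" (1 node) is used only by "ek"; the node for "e" still has the child "d", so pruning stops there.
Nodes removed: 1

1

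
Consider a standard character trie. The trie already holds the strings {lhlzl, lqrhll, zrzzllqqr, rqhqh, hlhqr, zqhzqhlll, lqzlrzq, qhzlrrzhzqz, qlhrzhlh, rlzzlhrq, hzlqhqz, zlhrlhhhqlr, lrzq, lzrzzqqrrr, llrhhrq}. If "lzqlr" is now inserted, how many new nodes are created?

3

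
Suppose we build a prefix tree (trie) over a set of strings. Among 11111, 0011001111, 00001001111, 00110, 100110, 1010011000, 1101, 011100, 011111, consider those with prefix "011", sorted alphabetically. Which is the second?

011111

Filter for "011…" and sort: "011100", "011111"
Position 2: 011111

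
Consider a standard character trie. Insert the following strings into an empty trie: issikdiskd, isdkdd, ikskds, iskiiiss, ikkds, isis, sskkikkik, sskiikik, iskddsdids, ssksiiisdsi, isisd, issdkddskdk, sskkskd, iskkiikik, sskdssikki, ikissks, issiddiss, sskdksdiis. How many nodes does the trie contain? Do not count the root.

100

Trace insertions, counting only characters that open a new branch:
  "issikdiskd" → 10 new (i, s, s, i, k, d, i, s, k, d)
  "isdkdd" → prefix "is" already present; 4 new (d, k, d, d)
  "ikskds" → prefix "i" already present; 5 new (k, s, k, d, s)
  "iskiiiss" → prefix "is" already present; 6 new (k, i, i, i, s, s)
  "ikkds" → prefix "ik" already present; 3 new (k, d, s)
  "isis" → prefix "is" already present; 2 new (i, s)
  "sskkikkik" → 9 new (s, s, k, k, i, k, k, i, k)
  "sskiikik" → prefix "ssk" already present; 5 new (i, i, k, i, k)
  "iskddsdids" → prefix "isk" already present; 7 new (d, d, s, d, i, d, s)
  "ssksiiisdsi" → prefix "ssk" already present; 8 new (s, i, i, i, s, d, s, i)
  "isisd" → prefix "isis" already present; 1 new (d)
  "issdkddskdk" → prefix "iss" already present; 8 new (d, k, d, d, s, k, d, k)
  "sskkskd" → prefix "sskk" already present; 3 new (s, k, d)
  "iskkiikik" → prefix "isk" already present; 6 new (k, i, i, k, i, k)
  "sskdssikki" → prefix "ssk" already present; 7 new (d, s, s, i, k, k, i)
  "ikissks" → prefix "ik" already present; 5 new (i, s, s, k, s)
  "issiddiss" → prefix "issi" already present; 5 new (d, d, i, s, s)
  "sskdksdiis" → prefix "sskd" already present; 6 new (k, s, d, i, i, s)
Total nodes = 10 + 4 + 5 + 6 + 3 + 2 + 9 + 5 + 7 + 8 + 1 + 8 + 3 + 6 + 7 + 5 + 5 + 6 = 100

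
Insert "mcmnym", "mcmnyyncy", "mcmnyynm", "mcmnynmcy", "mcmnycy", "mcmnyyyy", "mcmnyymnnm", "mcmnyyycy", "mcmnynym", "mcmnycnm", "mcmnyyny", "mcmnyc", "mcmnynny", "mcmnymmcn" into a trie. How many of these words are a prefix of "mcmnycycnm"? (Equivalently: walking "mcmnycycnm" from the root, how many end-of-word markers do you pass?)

Check each prefix of "mcmnycycnm" against the stored set — each match is an end-marker on the path.
Prefixes of the query that are stored words: "mcmnyc", "mcmnycy"
Count: 2

2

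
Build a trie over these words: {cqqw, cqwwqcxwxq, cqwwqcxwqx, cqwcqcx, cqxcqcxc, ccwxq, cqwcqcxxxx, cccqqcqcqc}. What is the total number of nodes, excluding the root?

Count nodes per top-level branch (shared prefixes stored once):
  'c'-branch (cccqqcqcqc, ccwxq, cqqw, cqwcqcx, cqwcqcxxxx, cqwwqcxwqx, cqwwqcxwxq, cqxcqcxc): 39 nodes
Sum: 39

39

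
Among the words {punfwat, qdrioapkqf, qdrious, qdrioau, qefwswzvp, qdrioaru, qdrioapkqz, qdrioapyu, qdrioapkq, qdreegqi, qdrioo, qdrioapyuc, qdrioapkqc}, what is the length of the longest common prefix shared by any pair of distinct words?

Equivalently: take the maximum, over all pairs, of their longest common prefix length.
e.g. "qdrioapkq" and "qdrioapkqc" share the prefix "qdrioapkq" of length 9; no pair shares a longer one.
Longest shared-prefix length: 9

9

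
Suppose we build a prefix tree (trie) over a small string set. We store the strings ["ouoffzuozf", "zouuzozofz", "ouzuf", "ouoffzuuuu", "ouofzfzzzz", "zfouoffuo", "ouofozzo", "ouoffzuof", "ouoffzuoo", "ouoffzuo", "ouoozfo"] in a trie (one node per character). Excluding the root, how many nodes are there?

50

Trace insertions, counting only characters that open a new branch:
  "ouoffzuozf" → 10 new (o, u, o, f, f, z, u, o, z, f)
  "zouuzozofz" → 10 new (z, o, u, u, z, o, z, o, f, z)
  "ouzuf" → prefix "ou" already present; 3 new (z, u, f)
  "ouoffzuuuu" → prefix "ouoffzu" already present; 3 new (u, u, u)
  "ouofzfzzzz" → prefix "ouof" already present; 6 new (z, f, z, z, z, z)
  "zfouoffuo" → prefix "z" already present; 8 new (f, o, u, o, f, f, u, o)
  "ouofozzo" → prefix "ouof" already present; 4 new (o, z, z, o)
  "ouoffzuof" → prefix "ouoffzuo" already present; 1 new (f)
  "ouoffzuoo" → prefix "ouoffzuo" already present; 1 new (o)
  "ouoffzuo" → prefix "ouoffzuo" already present; 0 new (none)
  "ouoozfo" → prefix "ouo" already present; 4 new (o, z, f, o)
Total nodes = 10 + 10 + 3 + 3 + 6 + 8 + 4 + 1 + 1 + 0 + 4 = 50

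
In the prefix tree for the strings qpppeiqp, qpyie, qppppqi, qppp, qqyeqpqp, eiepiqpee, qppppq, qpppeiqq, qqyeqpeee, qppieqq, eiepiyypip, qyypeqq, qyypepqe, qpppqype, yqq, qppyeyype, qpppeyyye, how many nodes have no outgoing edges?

15

Leaves are exactly the stored words that no other stored word extends.
Those words: "eiepiqpee", "eiepiyypip", "qppieqq", "qpppeiqp", "qpppeiqq", "qpppeyyye", "qppppqi", "qpppqype", "qppyeyype", "qpyie", "qqyeqpeee", "qqyeqpqp", "qyypepqe", "qyypeqq", "yqq"
Leaf count: 15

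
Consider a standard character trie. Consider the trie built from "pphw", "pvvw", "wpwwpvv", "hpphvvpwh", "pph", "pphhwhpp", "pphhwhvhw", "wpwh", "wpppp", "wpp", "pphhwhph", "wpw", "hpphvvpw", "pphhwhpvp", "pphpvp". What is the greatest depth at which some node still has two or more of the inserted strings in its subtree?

8

The deepest shared node is where two words last agree before diverging.
e.g. "hpphvvpw" and "hpphvvpwh" share the prefix "hpphvvpw" of length 8; no pair shares a longer one.
Longest shared-prefix length: 8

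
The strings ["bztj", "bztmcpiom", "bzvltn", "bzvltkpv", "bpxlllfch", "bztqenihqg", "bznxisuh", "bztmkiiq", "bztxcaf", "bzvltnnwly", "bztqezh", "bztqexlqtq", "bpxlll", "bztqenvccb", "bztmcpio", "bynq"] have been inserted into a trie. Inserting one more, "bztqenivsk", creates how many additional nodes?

3

The longest prefix of "bztqenivsk" already in the trie is "bztqeni" (length 7).
Each of the 3 remaining characters creates one node.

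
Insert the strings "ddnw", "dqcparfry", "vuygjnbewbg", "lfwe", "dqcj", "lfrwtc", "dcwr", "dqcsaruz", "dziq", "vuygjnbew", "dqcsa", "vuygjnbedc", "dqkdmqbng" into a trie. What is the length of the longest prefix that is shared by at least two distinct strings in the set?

Equivalently: take the maximum, over all pairs, of their longest common prefix length.
e.g. "vuygjnbew" and "vuygjnbewbg" share the prefix "vuygjnbew" of length 9; no pair shares a longer one.
Longest shared-prefix length: 9

9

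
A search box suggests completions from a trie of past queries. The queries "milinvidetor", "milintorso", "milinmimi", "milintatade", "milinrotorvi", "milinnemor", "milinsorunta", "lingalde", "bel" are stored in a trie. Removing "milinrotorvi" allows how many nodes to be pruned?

7

Walk "milinrotorvi" from the leaf back toward the root, removing each node that no remaining word uses.
The suffix "rotorvi" (7 nodes) is used only by "milinrotorvi"; the node for "milin" still has the child "v", so pruning stops there.
Nodes removed: 7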